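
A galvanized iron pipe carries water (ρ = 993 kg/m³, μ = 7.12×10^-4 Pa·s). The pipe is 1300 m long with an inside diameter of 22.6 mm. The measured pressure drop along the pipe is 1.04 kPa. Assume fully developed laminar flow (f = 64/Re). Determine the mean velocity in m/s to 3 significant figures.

V ≈ 0.0179 m/s

For laminar flow, f = 64/Re with Re = ρVD/μ, so Darcy-Weisbach reduces to ΔP = 32μLV/D². Solving for V: V = ΔP·D²/(32μL) = 1040·(0.0226)²/(32·0.000712·1300) = 0.01793 m/s.
Check: Re = ρVD/μ = 993·0.01793·0.0226/0.000712 = 565.3 < 2300, so the laminar assumption holds.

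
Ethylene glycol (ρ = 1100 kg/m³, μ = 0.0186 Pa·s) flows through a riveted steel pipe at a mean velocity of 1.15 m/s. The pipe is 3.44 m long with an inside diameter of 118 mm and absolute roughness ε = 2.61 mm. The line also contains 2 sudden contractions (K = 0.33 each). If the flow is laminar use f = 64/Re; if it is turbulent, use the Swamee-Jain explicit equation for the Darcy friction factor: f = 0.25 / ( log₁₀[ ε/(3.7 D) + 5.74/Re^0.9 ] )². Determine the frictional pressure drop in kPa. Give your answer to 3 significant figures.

Reynolds number Re = ρVD/μ = 1100 · 1.15 · 0.118 / 0.0186 = 8025.
Re > 4000 → turbulent. Relative roughness ε/D = 0.00261/0.118 = 0.0221. Swamee-Jain: f = 0.25/(log₁₀[0.0221/3.7 + 5.74/8025^0.9])² = 0.25/(log₁₀[0.00598 + 0.00176])² = 0.25/(-2.112)² = 0.05607.
Total minor-loss coefficient ΣK = 2·0.33 = 0.66.
ΔP = [f·L/D + ΣK]·(ρV²/2) = [0.05607·3.44/0.118 + 0.66]·(1100·1.15²/2) = [1.635 + 0.66]·727.4 = 1669 Pa.
ΔP = 1669 Pa = 1.67 kPa.

ΔP ≈ 1.67 kPa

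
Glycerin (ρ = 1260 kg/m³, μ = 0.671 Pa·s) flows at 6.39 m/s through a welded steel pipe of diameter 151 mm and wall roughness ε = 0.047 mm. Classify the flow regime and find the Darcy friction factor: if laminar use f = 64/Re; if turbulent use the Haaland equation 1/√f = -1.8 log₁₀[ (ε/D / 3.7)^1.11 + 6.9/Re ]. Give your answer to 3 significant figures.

Re = ρVD/μ = 1260·6.39·0.151/0.671 = 1812.
Re < 2300 → laminar, so f = 64/Re = 0.03532 (roughness is irrelevant in laminar flow).

f ≈ 0.0353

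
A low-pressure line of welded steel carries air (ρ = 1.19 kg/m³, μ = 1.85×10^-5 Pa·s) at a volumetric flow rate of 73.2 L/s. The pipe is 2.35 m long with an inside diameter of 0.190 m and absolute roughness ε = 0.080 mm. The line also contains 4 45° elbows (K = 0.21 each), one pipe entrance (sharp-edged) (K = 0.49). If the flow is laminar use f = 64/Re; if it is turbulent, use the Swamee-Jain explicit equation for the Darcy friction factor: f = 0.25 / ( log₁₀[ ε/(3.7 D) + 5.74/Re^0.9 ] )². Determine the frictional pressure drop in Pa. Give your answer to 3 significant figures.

Q = 73.2 L/s = 73.2/1000 = 0.0732 m³/s.
Cross-sectional area A = πD²/4 = π(0.19)²/4 = 0.02835 m²; mean velocity V = Q/A = 0.0732/0.02835 = 2.582 m/s.
Reynolds number Re = ρVD/μ = 1.19 · 2.582 · 0.19 / 1.85e-05 = 3.155e+04.
Re > 4000 → turbulent. Relative roughness ε/D = 8e-05/0.19 = 0.000421. Swamee-Jain: f = 0.25/(log₁₀[0.000421/3.7 + 5.74/3.155e+04^0.9])² = 0.25/(log₁₀[0.000114 + 0.000513])² = 0.25/(-3.203)² = 0.02437.
Total minor-loss coefficient ΣK = 4·0.21 + 1·0.49 = 1.33.
ΔP = [f·L/D + ΣK]·(ρV²/2) = [0.02437·2.35/0.19 + 1.33]·(1.19·2.582²/2) = [0.3014 + 1.33]·3.966 = 6.47 Pa.

ΔP ≈ 6.47 Pa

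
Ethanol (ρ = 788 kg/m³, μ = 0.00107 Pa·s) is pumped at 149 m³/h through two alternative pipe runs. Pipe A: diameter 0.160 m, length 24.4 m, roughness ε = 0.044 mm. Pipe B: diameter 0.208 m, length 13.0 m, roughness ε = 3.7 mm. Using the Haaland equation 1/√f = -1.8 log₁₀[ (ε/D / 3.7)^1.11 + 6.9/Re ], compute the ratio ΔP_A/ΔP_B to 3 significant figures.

Pipe A: V = Q/A = 0.04139/0.02011 = 2.059 m/s; Re = 2.426e+05; ε/D = 0.000275; Haaland → f = 0.01698; ΔP_A = f(L/D)(ρV²/2) = 4324 Pa.
Pipe B: V = Q/A = 0.04139/0.03398 = 1.218 m/s; Re = 1.866e+05; ε/D = 0.0178; Haaland → f = 0.04684; ΔP_B = f(L/D)(ρV²/2) = 1711 Pa.
ΔP_A/ΔP_B = 4324/1711 = 2.53.

ΔP_A/ΔP_B ≈ 2.53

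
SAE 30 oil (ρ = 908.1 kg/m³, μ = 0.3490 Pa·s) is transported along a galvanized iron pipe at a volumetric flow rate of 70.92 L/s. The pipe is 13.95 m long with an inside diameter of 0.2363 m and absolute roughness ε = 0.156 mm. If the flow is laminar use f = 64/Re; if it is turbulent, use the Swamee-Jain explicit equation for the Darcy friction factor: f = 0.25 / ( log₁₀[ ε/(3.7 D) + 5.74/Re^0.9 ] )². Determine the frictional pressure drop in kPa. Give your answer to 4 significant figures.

Q = 70.92 L/s = 70.92/1000 = 0.07092 m³/s.
Cross-sectional area A = πD²/4 = π(0.2363)²/4 = 0.04385 m²; mean velocity V = Q/A = 0.07092/0.04385 = 1.617 m/s.
Reynolds number Re = ρVD/μ = 908.1 · 1.617 · 0.2363 / 0.349 = 994.3.
Re < 2300 → laminar flow, so f = 64/Re = 64/994.3 = 0.06437 (the turbulent correlation is not needed).
Darcy-Weisbach: ΔP = f(L/D)(ρV²/2) = 0.06437·(13.95/0.2363)·(908.1·1.617²/2) = 0.06437·59.04·1187 = 4512 Pa.
ΔP = 4512 Pa = 4.512 kPa.

ΔP ≈ 4.512 kPa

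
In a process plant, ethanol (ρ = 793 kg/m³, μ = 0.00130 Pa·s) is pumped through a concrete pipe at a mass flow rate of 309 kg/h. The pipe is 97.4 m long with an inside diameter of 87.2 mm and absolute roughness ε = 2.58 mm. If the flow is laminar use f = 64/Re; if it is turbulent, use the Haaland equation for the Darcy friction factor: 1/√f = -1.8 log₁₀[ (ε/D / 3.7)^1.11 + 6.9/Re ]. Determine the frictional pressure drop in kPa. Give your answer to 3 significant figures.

ΔP ≈ 0.00966 kPa

ṁ = 309 kg/h = 309/3600 = 0.08583 kg/s.
A = πD²/4 = π(0.0872)²/4 = 0.005972 m²; mean velocity V = ṁ/(ρA) = 0.08583/(793 · 0.005972) = 0.01812 m/s.
Reynolds number Re = ρVD/μ = 793 · 0.01812 · 0.0872 / 0.0013 = 964.1.
Re < 2300 → laminar flow, so f = 64/Re = 64/964.1 = 0.06639 (the turbulent correlation is not needed).
Darcy-Weisbach: ΔP = f(L/D)(ρV²/2) = 0.06639·(97.4/0.0872)·(793·0.01812²/2) = 0.06639·1117·0.1302 = 9.658 Pa.
ΔP = 9.658 Pa = 0.00966 kPa.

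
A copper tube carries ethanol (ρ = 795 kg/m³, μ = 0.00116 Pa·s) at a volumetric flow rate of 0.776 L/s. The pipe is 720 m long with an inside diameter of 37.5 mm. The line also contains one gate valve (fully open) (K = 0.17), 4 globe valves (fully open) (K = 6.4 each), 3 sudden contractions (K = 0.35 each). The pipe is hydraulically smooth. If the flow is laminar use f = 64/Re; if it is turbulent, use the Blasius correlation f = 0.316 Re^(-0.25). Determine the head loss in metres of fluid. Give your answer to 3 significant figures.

Q = 0.776 L/s = 0.776/1000 = 0.000776 m³/s.
Cross-sectional area A = πD²/4 = π(0.0375)²/4 = 0.001104 m²; mean velocity V = Q/A = 0.000776/0.001104 = 0.7026 m/s.
Reynolds number Re = ρVD/μ = 795 · 0.7026 · 0.0375 / 0.00116 = 1.806e+04.
Re > 4000 → turbulent. Smooth-pipe (Blasius): f = 0.316 Re^(-0.25) = 0.316/(1.806e+04)^0.25 = 0.02726.
Total minor-loss coefficient ΣK = 1·0.17 + 4·6.4 + 3·0.35 = 26.8.
ΔP = [f·L/D + ΣK]·(ρV²/2) = [0.02726·720/0.0375 + 26.8]·(795·0.7026²/2) = [523.4 + 26.8]·196.2 = 1.08e+05 Pa.
Head loss h_f = ΔP/(ρg) = 1.08e+05/(795·9.81) = 13.8 m.

h_f ≈ 13.8 m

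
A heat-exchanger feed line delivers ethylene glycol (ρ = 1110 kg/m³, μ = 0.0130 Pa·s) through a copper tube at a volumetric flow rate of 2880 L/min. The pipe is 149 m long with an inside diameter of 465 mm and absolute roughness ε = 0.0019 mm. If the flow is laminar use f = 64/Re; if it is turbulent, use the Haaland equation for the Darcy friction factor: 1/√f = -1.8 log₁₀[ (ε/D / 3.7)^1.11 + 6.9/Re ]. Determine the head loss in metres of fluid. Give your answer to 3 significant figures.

h_f ≈ 0.0391 m

Q = 2880 L/min = 2880/60000 = 0.048 m³/s.
Cross-sectional area A = πD²/4 = π(0.465)²/4 = 0.1698 m²; mean velocity V = Q/A = 0.048/0.1698 = 0.2826 m/s.
Reynolds number Re = ρVD/μ = 1110 · 0.2826 · 0.465 / 0.013 = 1.122e+04.
Re > 4000 → turbulent. Relative roughness ε/D = 1.9e-06/0.465 = 4.09e-06. Haaland: 1/√f = -1.8 log₁₀[(4.09e-06/3.7)^1.11 + 6.9/1.122e+04] = -1.8 log₁₀[2.44e-07 + 0.000615] = 5.78, so f = 0.02993.
Darcy-Weisbach: ΔP = f(L/D)(ρV²/2) = 0.02993·(149/0.465)·(1110·0.2826²/2) = 0.02993·320.4·44.34 = 425.3 Pa.
Head loss h_f = ΔP/(ρg) = 425.3/(1110·9.81) = 0.0391 m.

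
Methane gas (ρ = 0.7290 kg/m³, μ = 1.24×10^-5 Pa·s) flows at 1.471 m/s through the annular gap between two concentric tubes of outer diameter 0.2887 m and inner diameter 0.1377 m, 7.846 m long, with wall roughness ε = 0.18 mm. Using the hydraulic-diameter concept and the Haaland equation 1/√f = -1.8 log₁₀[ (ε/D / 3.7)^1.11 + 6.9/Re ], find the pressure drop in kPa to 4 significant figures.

ΔP ≈ 0.001251 kPa

Hydraulic diameter D_h = 4A/P = D_o - D_i = 0.2887 - 0.1377 = 0.151 m.
Re = ρVD_h/μ = 0.729·1.471·0.151/1.24e-05 = 1.306e+04.
ε/D_h = 0.00018/0.151 = 0.00119; Haaland gives 1/√f = -1.8 log₁₀[0.000133+0.000528] = 5.723, so f = 0.03053.
ΔP = f(L/D_h)(ρV²/2) = 0.03053·7.846/0.151·0.7887 = 1.251 Pa.
ΔP = 0.001251 kPa.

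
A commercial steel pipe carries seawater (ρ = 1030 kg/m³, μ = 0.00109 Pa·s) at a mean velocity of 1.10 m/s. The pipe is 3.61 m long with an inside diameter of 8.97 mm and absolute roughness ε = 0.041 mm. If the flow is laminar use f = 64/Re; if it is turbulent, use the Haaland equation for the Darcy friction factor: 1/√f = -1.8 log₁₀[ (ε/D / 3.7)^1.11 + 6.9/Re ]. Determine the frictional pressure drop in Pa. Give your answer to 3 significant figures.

Reynolds number Re = ρVD/μ = 1030 · 1.1 · 0.00897 / 0.00109 = 9324.
Re > 4000 → turbulent. Relative roughness ε/D = 4.1e-05/0.00897 = 0.00457. Haaland: 1/√f = -1.8 log₁₀[(0.00457/3.7)^1.11 + 6.9/9324] = -1.8 log₁₀[0.000591 + 0.00074] = 5.176, so f = 0.03732.
Darcy-Weisbach: ΔP = f(L/D)(ρV²/2) = 0.03732·(3.61/0.00897)·(1030·1.1²/2) = 0.03732·402.5·623.2 = 9360 Pa.

ΔP ≈ 9360 Pa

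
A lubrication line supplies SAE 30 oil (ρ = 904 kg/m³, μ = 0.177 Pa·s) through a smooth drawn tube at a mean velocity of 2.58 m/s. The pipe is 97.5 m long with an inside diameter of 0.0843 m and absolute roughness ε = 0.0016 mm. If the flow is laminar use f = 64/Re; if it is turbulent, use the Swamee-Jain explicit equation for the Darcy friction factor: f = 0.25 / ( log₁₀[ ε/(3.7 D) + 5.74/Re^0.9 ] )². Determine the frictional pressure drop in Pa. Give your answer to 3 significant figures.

Reynolds number Re = ρVD/μ = 904 · 2.58 · 0.0843 / 0.177 = 1111.
Re < 2300 → laminar flow, so f = 64/Re = 64/1111 = 0.05762 (the turbulent correlation is not needed).
Darcy-Weisbach: ΔP = f(L/D)(ρV²/2) = 0.05762·(97.5/0.0843)·(904·2.58²/2) = 0.05762·1157·3009 = 2.005e+05 Pa.

ΔP ≈ 200000 Pa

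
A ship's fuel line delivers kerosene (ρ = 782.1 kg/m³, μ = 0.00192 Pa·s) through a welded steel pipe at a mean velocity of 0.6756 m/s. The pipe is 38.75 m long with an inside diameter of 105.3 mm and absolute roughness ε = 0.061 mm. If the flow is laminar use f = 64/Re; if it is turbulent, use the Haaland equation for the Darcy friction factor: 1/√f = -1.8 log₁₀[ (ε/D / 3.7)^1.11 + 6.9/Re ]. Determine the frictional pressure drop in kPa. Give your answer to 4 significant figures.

Reynolds number Re = ρVD/μ = 782.1 · 0.6756 · 0.1053 / 0.00192 = 2.898e+04.
Re > 4000 → turbulent. Relative roughness ε/D = 6.1e-05/0.1053 = 0.000579. Haaland: 1/√f = -1.8 log₁₀[(0.000579/3.7)^1.11 + 6.9/2.898e+04] = -1.8 log₁₀[5.97e-05 + 0.000238] = 6.347, so f = 0.02482.
Darcy-Weisbach: ΔP = f(L/D)(ρV²/2) = 0.02482·(38.75/0.1053)·(782.1·0.6756²/2) = 0.02482·368·178.5 = 1631 Pa.
ΔP = 1631 Pa = 1.631 kPa.

ΔP ≈ 1.631 kPa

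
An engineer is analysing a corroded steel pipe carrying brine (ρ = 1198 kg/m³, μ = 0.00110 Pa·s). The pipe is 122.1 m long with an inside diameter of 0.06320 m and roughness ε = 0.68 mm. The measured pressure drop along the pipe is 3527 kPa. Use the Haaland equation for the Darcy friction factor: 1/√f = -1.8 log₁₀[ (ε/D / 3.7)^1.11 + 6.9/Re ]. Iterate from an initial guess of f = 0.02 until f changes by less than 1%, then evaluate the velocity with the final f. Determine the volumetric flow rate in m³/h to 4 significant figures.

Rearranging Darcy-Weisbach: V = √(2·ΔP·D/(f·L·ρ)). With ε/D = 0.00068/0.0632 = 0.0108, iterate starting from f = 0.02:
  f = 0.02 → V = √(2·3.527e+06·0.0632/(0.02·122.1·1198)) = 12.34 m/s; Re = ρVD/μ = 8.497e+05; f → 0.039
  f = 0.039 → V = 8.84 m/s; Re = 6.085e+05; f → 0.03903
Converged (Δf/f < 1%). With the final f = 0.03903: V = √(2·3.527e+06·0.0632/(0.03903·122.1·1198)) = 8.837 m/s.
Q = V·A = 8.837·(π/4·0.0632²) = 0.02772 m³/s = 99.80 m³/h.

Q ≈ 99.80 m³/h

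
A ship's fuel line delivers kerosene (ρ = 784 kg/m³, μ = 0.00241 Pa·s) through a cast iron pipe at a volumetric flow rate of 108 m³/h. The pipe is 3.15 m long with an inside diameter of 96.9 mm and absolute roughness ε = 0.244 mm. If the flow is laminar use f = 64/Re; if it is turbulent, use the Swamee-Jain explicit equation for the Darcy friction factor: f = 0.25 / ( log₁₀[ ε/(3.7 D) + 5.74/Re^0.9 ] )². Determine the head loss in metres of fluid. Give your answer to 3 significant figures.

Q = 108 m³/h = 108/3600 = 0.03 m³/s.
Cross-sectional area A = πD²/4 = π(0.0969)²/4 = 0.007375 m²; mean velocity V = Q/A = 0.03/0.007375 = 4.068 m/s.
Reynolds number Re = ρVD/μ = 784 · 4.068 · 0.0969 / 0.00241 = 1.282e+05.
Re > 4000 → turbulent. Relative roughness ε/D = 0.000244/0.0969 = 0.00252. Swamee-Jain: f = 0.25/(log₁₀[0.00252/3.7 + 5.74/1.282e+05^0.9])² = 0.25/(log₁₀[0.000681 + 0.000145])² = 0.25/(-3.083)² = 0.0263.
Darcy-Weisbach: ΔP = f(L/D)(ρV²/2) = 0.0263·(3.15/0.0969)·(784·4.068²/2) = 0.0263·32.51·6487 = 5546 Pa.
Head loss h_f = ΔP/(ρg) = 5546/(784·9.81) = 0.721 m.

h_f ≈ 0.721 m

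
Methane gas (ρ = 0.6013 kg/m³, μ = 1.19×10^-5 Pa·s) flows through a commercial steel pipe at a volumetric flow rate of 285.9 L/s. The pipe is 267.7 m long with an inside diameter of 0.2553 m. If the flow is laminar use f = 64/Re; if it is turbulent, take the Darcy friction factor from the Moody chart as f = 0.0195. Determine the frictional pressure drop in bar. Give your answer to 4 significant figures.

ΔP ≈ 0.001918 bar

Q = 285.9 L/s = 285.9/1000 = 0.2859 m³/s.
Cross-sectional area A = πD²/4 = π(0.2553)²/4 = 0.05119 m²; mean velocity V = Q/A = 0.2859/0.05119 = 5.585 m/s.
Reynolds number Re = ρVD/μ = 0.6013 · 5.585 · 0.2553 / 1.19e-05 = 7.205e+04.
Re > 4000 → turbulent; use the Moody-chart value f = 0.0195.
Darcy-Weisbach: ΔP = f(L/D)(ρV²/2) = 0.0195·(267.7/0.2553)·(0.6013·5.585²/2) = 0.0195·1049·9.378 = 191.8 Pa.
ΔP = 191.8 Pa = 0.001918 bar.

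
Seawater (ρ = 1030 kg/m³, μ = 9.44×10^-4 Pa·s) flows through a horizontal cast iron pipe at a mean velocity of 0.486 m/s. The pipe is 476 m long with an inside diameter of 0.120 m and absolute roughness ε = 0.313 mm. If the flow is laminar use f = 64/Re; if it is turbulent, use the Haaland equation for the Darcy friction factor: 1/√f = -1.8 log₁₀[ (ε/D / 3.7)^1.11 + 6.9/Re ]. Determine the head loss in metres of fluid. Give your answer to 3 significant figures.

h_f ≈ 1.30 m

Reynolds number Re = ρVD/μ = 1030 · 0.486 · 0.12 / 0.000944 = 6.363e+04.
Re > 4000 → turbulent. Relative roughness ε/D = 0.000313/0.12 = 0.00261. Haaland: 1/√f = -1.8 log₁₀[(0.00261/3.7)^1.11 + 6.9/6.363e+04] = -1.8 log₁₀[0.000317 + 0.000108] = 6.068, so f = 0.02716.
Darcy-Weisbach: ΔP = f(L/D)(ρV²/2) = 0.02716·(476/0.12)·(1030·0.486²/2) = 0.02716·3967·121.6 = 1.311e+04 Pa.
Head loss h_f = ΔP/(ρg) = 1.311e+04/(1030·9.81) = 1.30 m.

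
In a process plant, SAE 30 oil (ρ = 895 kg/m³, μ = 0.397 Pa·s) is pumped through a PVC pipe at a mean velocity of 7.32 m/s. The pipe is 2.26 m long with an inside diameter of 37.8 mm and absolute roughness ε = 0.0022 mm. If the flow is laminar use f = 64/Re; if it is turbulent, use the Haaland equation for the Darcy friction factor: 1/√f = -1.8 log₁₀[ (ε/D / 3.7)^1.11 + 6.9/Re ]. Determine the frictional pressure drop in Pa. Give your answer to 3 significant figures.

ΔP ≈ 147000 Pa

Reynolds number Re = ρVD/μ = 895 · 7.32 · 0.0378 / 0.397 = 623.8.
Re < 2300 → laminar flow, so f = 64/Re = 64/623.8 = 0.1026 (the turbulent correlation is not needed).
Darcy-Weisbach: ΔP = f(L/D)(ρV²/2) = 0.1026·(2.26/0.0378)·(895·7.32²/2) = 0.1026·59.79·2.398e+04 = 1.471e+05 Pa.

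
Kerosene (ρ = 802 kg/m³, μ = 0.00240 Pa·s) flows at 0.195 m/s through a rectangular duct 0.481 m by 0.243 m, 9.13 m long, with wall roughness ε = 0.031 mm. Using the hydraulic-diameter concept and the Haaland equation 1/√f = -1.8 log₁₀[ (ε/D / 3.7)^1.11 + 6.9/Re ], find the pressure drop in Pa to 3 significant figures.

Hydraulic diameter D_h = 4A/P = 4·(0.481·0.243)/(2·(0.481+0.243)) = 0.4675/1.448 = 0.3229 m.
Re = ρVD_h/μ = 802·0.195·0.3229/0.0024 = 2.104e+04.
ε/D_h = 3.1e-05/0.3229 = 9.6e-05; Haaland gives 1/√f = -1.8 log₁₀[8.12e-06+0.000328] = 6.252, so f = 0.02558.
ΔP = f(L/D_h)(ρV²/2) = 0.02558·9.13/0.3229·15.25 = 11.03 Pa.

ΔP ≈ 11.0 Pa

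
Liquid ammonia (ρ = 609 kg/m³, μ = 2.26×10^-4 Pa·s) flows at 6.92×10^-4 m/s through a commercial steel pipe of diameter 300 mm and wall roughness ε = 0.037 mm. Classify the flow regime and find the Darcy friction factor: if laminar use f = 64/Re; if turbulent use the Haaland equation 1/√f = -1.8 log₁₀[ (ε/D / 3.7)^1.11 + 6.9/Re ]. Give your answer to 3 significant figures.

f ≈ 0.114

Re = ρVD/μ = 609·0.000692·0.3/0.000226 = 559.4.
Re < 2300 → laminar, so f = 64/Re = 0.1144 (roughness is irrelevant in laminar flow).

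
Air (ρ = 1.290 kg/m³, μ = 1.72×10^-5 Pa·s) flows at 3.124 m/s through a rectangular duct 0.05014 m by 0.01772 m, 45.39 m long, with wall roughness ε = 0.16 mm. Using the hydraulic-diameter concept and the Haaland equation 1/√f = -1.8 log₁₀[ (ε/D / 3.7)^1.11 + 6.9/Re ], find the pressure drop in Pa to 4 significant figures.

ΔP ≈ 457.9 Pa

Hydraulic diameter D_h = 4A/P = 4·(0.05014·0.01772)/(2·(0.05014+0.01772)) = 0.003554/0.1357 = 0.02619 m.
Re = ρVD_h/μ = 1.29·3.124·0.02619/1.72e-05 = 6135.
ε/D_h = 0.00016/0.02619 = 0.00611; Haaland gives 1/√f = -1.8 log₁₀[0.000816+0.00112] = 4.882, so f = 0.04196.
ΔP = f(L/D_h)(ρV²/2) = 0.04196·45.39/0.02619·6.295 = 457.9 Pa.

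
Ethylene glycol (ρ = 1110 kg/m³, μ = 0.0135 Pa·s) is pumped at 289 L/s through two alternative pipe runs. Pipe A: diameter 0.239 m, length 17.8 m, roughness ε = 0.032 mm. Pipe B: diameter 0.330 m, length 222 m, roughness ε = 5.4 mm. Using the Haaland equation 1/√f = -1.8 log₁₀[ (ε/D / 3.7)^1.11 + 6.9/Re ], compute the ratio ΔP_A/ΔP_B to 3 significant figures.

ΔP_A/ΔP_B ≈ 0.156

Pipe A: V = Q/A = 0.289/0.04486 = 6.442 m/s; Re = 1.266e+05; ε/D = 0.000134; Haaland → f = 0.01767; ΔP_A = f(L/D)(ρV²/2) = 3.032e+04 Pa.
Pipe B: V = Q/A = 0.289/0.08553 = 3.379 m/s; Re = 9.168e+04; ε/D = 0.0164; Haaland → f = 0.04565; ΔP_B = f(L/D)(ρV²/2) = 1.946e+05 Pa.
ΔP_A/ΔP_B = 3.032e+04/1.946e+05 = 0.156.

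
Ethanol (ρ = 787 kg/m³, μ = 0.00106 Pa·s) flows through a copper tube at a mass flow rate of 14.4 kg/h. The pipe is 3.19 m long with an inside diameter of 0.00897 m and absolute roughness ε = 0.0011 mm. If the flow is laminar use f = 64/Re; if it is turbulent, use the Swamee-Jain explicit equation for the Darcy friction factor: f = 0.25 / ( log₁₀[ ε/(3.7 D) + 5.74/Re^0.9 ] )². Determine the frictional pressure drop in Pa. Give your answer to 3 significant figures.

ṁ = 14.4 kg/h = 14.4/3600 = 0.004 kg/s.
A = πD²/4 = π(0.00897)²/4 = 6.319e-05 m²; mean velocity V = ṁ/(ρA) = 0.004/(787 · 6.319e-05) = 0.08043 m/s.
Reynolds number Re = ρVD/μ = 787 · 0.08043 · 0.00897 / 0.00106 = 535.6.
Re < 2300 → laminar flow, so f = 64/Re = 64/535.6 = 0.1195 (the turbulent correlation is not needed).
Darcy-Weisbach: ΔP = f(L/D)(ρV²/2) = 0.1195·(3.19/0.00897)·(787·0.08043²/2) = 0.1195·355.6·2.545 = 108.2 Pa.

ΔP ≈ 108 Pa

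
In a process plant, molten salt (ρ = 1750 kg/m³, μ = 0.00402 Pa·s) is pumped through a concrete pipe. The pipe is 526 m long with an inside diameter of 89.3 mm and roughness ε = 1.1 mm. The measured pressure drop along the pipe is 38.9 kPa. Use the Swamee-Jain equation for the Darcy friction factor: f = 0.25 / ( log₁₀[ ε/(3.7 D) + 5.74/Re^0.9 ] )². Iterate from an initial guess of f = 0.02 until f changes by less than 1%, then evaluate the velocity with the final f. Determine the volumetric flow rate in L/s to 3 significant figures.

Q ≈ 2.58 L/s

Rearranging Darcy-Weisbach: V = √(2·ΔP·D/(f·L·ρ)). With ε/D = 0.0011/0.0893 = 0.0123, iterate starting from f = 0.02:
  f = 0.02 → V = √(2·3.89e+04·0.0893/(0.02·526·1750)) = 0.6143 m/s; Re = ρVD/μ = 2.388e+04; f → 0.04343
  f = 0.04343 → V = 0.4169 m/s; Re = 1.621e+04; f → 0.0445
  f = 0.0445 → V = 0.4118 m/s; Re = 1.601e+04; f → 0.04454
Converged (Δf/f < 1%). With the final f = 0.04454: V = √(2·3.89e+04·0.0893/(0.04454·526·1750)) = 0.4117 m/s.
Q = V·A = 0.4117·(π/4·0.0893²) = 0.002578 m³/s = 2.58 L/s.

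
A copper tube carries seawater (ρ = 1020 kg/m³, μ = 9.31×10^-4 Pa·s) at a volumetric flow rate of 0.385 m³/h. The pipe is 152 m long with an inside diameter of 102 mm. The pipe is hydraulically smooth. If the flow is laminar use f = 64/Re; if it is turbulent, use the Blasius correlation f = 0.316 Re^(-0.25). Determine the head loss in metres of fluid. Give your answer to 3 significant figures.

h_f ≈ 5.69×10^-4 m

Q = 0.385 m³/h = 0.385/3600 = 0.0001069 m³/s.
Cross-sectional area A = πD²/4 = π(0.102)²/4 = 0.008171 m²; mean velocity V = Q/A = 0.0001069/0.008171 = 0.01309 m/s.
Reynolds number Re = ρVD/μ = 1020 · 0.01309 · 0.102 / 0.000931 = 1463.
Re < 2300 → laminar flow, so f = 64/Re = 64/1463 = 0.04376 (the turbulent correlation is not needed).
Darcy-Weisbach: ΔP = f(L/D)(ρV²/2) = 0.04376·(152/0.102)·(1020·0.01309²/2) = 0.04376·1490·0.08736 = 5.697 Pa.
Head loss h_f = ΔP/(ρg) = 5.697/(1020·9.81) = 5.69×10^-4 m.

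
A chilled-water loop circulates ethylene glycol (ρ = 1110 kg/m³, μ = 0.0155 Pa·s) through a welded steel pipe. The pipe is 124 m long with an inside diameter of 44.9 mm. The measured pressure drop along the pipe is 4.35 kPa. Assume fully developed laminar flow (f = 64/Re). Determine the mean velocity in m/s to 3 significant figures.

For laminar flow, f = 64/Re with Re = ρVD/μ, so Darcy-Weisbach reduces to ΔP = 32μLV/D². Solving for V: V = ΔP·D²/(32μL) = 4350·(0.0449)²/(32·0.0155·124) = 0.1426 m/s.
Check: Re = ρVD/μ = 1110·0.1426·0.0449/0.0155 = 458.5 < 2300, so the laminar assumption holds.

V ≈ 0.143 m/s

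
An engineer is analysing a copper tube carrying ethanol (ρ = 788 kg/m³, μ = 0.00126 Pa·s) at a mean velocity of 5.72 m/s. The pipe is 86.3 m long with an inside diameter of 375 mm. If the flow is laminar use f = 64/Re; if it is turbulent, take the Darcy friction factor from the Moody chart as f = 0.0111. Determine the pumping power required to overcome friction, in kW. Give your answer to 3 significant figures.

Reynolds number Re = ρVD/μ = 788 · 5.72 · 0.375 / 0.00126 = 1.341e+06.
Re > 4000 → turbulent; use the Moody-chart value f = 0.0111.
Darcy-Weisbach: ΔP = f(L/D)(ρV²/2) = 0.0111·(86.3/0.375)·(788·5.72²/2) = 0.0111·230.1·1.289e+04 = 3.293e+04 Pa.
Q = V·A = 5.72·0.1104 = 0.6318 m³/s.
Pumping power P = QΔP = 0.6318·3.293e+04 = 20800 W = 20.8 kW.

P ≈ 20.8 kW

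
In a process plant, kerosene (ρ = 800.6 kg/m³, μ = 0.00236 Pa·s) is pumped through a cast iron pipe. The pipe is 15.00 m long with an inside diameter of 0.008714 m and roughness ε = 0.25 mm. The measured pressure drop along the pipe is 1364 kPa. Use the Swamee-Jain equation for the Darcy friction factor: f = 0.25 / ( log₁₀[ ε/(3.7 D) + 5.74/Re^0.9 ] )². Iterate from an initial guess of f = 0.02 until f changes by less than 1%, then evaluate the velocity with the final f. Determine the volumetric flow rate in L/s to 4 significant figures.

Rearranging Darcy-Weisbach: V = √(2·ΔP·D/(f·L·ρ)). With ε/D = 0.00025/0.008714 = 0.0287, iterate starting from f = 0.02:
  f = 0.02 → V = √(2·1.364e+06·0.008714/(0.02·15·800.6)) = 9.949 m/s; Re = ρVD/μ = 2.941e+04; f → 0.05773
  f = 0.05773 → V = 5.855 m/s; Re = 1.731e+04; f → 0.0587
  f = 0.0587 → V = 5.807 m/s; Re = 1.717e+04; f → 0.05871
Converged (Δf/f < 1%). With the final f = 0.05871: V = √(2·1.364e+06·0.008714/(0.05871·15·800.6)) = 5.806 m/s.
Q = V·A = 5.806·(π/4·0.008714²) = 0.0003463 m³/s = 0.3463 L/s.

Q ≈ 0.3463 L/s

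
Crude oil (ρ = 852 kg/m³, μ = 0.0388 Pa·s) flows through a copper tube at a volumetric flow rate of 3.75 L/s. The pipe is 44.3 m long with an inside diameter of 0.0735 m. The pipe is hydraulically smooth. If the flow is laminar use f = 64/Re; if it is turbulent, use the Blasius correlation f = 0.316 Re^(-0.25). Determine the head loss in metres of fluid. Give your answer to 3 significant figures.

h_f ≈ 1.08 m

Q = 3.75 L/s = 3.75/1000 = 0.00375 m³/s.
Cross-sectional area A = πD²/4 = π(0.0735)²/4 = 0.004243 m²; mean velocity V = Q/A = 0.00375/0.004243 = 0.8838 m/s.
Reynolds number Re = ρVD/μ = 852 · 0.8838 · 0.0735 / 0.0388 = 1426.
Re < 2300 → laminar flow, so f = 64/Re = 64/1426 = 0.04487 (the turbulent correlation is not needed).
Darcy-Weisbach: ΔP = f(L/D)(ρV²/2) = 0.04487·(44.3/0.0735)·(852·0.8838²/2) = 0.04487·602.7·332.8 = 8999 Pa.
Head loss h_f = ΔP/(ρg) = 8999/(852·9.81) = 1.08 m.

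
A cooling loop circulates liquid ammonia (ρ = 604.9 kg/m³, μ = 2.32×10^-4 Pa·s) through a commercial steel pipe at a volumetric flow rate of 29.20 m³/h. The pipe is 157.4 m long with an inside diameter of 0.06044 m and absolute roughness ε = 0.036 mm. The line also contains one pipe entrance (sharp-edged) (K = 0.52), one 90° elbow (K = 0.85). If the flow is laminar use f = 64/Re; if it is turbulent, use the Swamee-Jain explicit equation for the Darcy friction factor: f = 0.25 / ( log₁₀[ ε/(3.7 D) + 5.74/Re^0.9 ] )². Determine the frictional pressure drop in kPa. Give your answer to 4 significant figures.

Q = 29.20 m³/h = 29.20/3600 = 0.008111 m³/s.
Cross-sectional area A = πD²/4 = π(0.06044)²/4 = 0.002869 m²; mean velocity V = Q/A = 0.008111/0.002869 = 2.827 m/s.
Reynolds number Re = ρVD/μ = 604.9 · 2.827 · 0.06044 / 0.000232 = 4.455e+05.
Re > 4000 → turbulent. Relative roughness ε/D = 3.6e-05/0.06044 = 0.000596. Swamee-Jain: f = 0.25/(log₁₀[0.000596/3.7 + 5.74/4.455e+05^0.9])² = 0.25/(log₁₀[0.000161 + 4.73e-05])² = 0.25/(-3.681)² = 0.01845.
Total minor-loss coefficient ΣK = 1·0.52 + 1·0.85 = 1.37.
ΔP = [f·L/D + ΣK]·(ρV²/2) = [0.01845·157.4/0.06044 + 1.37]·(604.9·2.827²/2) = [48.04 + 1.37]·2417 = 1.194e+05 Pa.
ΔP = 1.194e+05 Pa = 119.4 kPa.

ΔP ≈ 119.4 kPa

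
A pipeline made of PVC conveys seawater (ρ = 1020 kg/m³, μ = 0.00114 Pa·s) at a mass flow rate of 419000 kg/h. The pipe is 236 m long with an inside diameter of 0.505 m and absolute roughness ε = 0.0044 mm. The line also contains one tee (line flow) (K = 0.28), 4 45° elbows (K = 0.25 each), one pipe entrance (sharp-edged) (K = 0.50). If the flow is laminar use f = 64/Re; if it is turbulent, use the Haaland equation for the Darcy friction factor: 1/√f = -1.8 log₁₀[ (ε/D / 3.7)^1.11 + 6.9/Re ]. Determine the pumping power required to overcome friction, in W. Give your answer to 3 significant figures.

P ≈ 164 W

ṁ = 419000 kg/h = 419000/3600 = 116.4 kg/s.
A = πD²/4 = π(0.505)²/4 = 0.2003 m²; mean velocity V = ṁ/(ρA) = 116.4/(1020 · 0.2003) = 0.5697 m/s.
Reynolds number Re = ρVD/μ = 1020 · 0.5697 · 0.505 / 0.00114 = 2.574e+05.
Re > 4000 → turbulent. Relative roughness ε/D = 4.4e-06/0.505 = 8.71e-06. Haaland: 1/√f = -1.8 log₁₀[(8.71e-06/3.7)^1.11 + 6.9/2.574e+05] = -1.8 log₁₀[5.66e-07 + 2.68e-05] = 8.213, so f = 0.01483.
Total minor-loss coefficient ΣK = 1·0.28 + 4·0.25 + 1·0.5 = 1.78.
ΔP = [f·L/D + ΣK]·(ρV²/2) = [0.01483·236/0.505 + 1.78]·(1020·0.5697²/2) = [6.928 + 1.78]·165.5 = 1441 Pa.
Q = ṁ/ρ = 116.4/1020 = 0.1141 m³/s.
Pumping power P = QΔP = 0.1141·1441 = 164.5 W = 164 W.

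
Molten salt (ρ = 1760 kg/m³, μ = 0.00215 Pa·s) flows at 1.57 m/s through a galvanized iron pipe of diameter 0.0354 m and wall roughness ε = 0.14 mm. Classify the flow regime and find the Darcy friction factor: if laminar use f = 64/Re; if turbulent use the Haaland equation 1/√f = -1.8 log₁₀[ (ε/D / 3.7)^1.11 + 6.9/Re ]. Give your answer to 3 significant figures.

f ≈ 0.0305

Re = ρVD/μ = 1760·1.57·0.0354/0.00215 = 4.55e+04.
Re > 4000 → turbulent. ε/D = 0.00014/0.0354 = 0.00395; Haaland: 1/√f = -1.8 log₁₀[0.000504 + 0.000152] = 5.73, so f = 0.03045.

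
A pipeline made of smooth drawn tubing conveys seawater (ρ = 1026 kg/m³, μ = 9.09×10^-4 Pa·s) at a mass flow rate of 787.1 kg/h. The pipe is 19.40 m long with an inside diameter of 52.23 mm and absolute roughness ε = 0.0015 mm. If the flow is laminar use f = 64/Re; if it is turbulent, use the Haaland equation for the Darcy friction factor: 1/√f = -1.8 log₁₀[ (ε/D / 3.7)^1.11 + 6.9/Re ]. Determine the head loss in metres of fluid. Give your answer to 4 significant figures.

h_f ≈ 0.006740 m

ṁ = 787.1 kg/h = 787.1/3600 = 0.2186 kg/s.
A = πD²/4 = π(0.05223)²/4 = 0.002143 m²; mean velocity V = ṁ/(ρA) = 0.2186/(1026 · 0.002143) = 0.09946 m/s.
Reynolds number Re = ρVD/μ = 1026 · 0.09946 · 0.05223 / 0.000909 = 5863.
Re > 4000 → turbulent. Relative roughness ε/D = 1.5e-06/0.05223 = 2.87e-05. Haaland: 1/√f = -1.8 log₁₀[(2.87e-05/3.7)^1.11 + 6.9/5863] = -1.8 log₁₀[2.13e-06 + 0.00118] = 5.271, so f = 0.03599.
Darcy-Weisbach: ΔP = f(L/D)(ρV²/2) = 0.03599·(19.4/0.05223)·(1026·0.09946²/2) = 0.03599·371.4·5.075 = 67.84 Pa.
Head loss h_f = ΔP/(ρg) = 67.84/(1026·9.81) = 0.006740 m.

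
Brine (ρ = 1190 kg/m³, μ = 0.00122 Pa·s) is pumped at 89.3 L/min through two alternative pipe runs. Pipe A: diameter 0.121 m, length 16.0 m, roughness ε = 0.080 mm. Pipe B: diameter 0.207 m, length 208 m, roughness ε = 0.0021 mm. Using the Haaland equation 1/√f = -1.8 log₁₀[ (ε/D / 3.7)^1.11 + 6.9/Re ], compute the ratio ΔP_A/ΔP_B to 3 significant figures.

Pipe A: V = Q/A = 0.001488/0.0115 = 0.1294 m/s; Re = 1.528e+04; ε/D = 0.000661; Haaland → f = 0.02863; ΔP_A = f(L/D)(ρV²/2) = 37.74 Pa.
Pipe B: V = Q/A = 0.001488/0.03365 = 0.04423 m/s; Re = 8929; ε/D = 1.01e-05; Haaland → f = 0.03188; ΔP_B = f(L/D)(ρV²/2) = 37.28 Pa.
ΔP_A/ΔP_B = 37.74/37.28 = 1.01.

ΔP_A/ΔP_B ≈ 1.01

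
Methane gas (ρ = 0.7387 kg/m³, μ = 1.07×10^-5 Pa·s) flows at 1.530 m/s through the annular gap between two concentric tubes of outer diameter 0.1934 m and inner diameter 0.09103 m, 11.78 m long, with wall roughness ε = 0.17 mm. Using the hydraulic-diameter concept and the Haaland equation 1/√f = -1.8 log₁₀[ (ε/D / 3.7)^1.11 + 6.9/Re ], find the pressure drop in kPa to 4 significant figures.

ΔP ≈ 0.003235 kPa

Hydraulic diameter D_h = 4A/P = D_o - D_i = 0.1934 - 0.09103 = 0.1024 m.
Re = ρVD_h/μ = 0.7387·1.53·0.1024/1.07e-05 = 1.081e+04.
ε/D_h = 0.00017/0.1024 = 0.00166; Haaland gives 1/√f = -1.8 log₁₀[0.000192+0.000638] = 5.545, so f = 0.03252.
ΔP = f(L/D_h)(ρV²/2) = 0.03252·11.78/0.1024·0.8646 = 3.235 Pa.
ΔP = 0.003235 kPa.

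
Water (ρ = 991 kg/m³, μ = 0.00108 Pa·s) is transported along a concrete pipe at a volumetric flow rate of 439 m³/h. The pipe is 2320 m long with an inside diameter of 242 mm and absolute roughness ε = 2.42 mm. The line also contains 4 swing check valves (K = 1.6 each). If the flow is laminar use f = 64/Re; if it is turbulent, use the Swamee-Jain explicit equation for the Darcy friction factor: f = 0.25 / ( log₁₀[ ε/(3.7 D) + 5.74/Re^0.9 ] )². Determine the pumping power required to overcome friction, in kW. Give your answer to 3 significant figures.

P ≈ 158 kW

Q = 439 m³/h = 439/3600 = 0.1219 m³/s.
Cross-sectional area A = πD²/4 = π(0.242)²/4 = 0.046 m²; mean velocity V = Q/A = 0.1219/0.046 = 2.651 m/s.
Reynolds number Re = ρVD/μ = 991 · 2.651 · 0.242 / 0.00108 = 5.887e+05.
Re > 4000 → turbulent. Relative roughness ε/D = 0.00242/0.242 = 0.01. Swamee-Jain: f = 0.25/(log₁₀[0.01/3.7 + 5.74/5.887e+05^0.9])² = 0.25/(log₁₀[0.0027 + 3.68e-05])² = 0.25/(-2.562)² = 0.03808.
Total minor-loss coefficient ΣK = 4·1.6 = 6.4.
ΔP = [f·L/D + ΣK]·(ρV²/2) = [0.03808·2320/0.242 + 6.4]·(991·2.651²/2) = [365 + 6.4]·3483 = 1.294e+06 Pa.
Pumping power P = QΔP = 0.1219·1.294e+06 = 157800 W = 158 kW.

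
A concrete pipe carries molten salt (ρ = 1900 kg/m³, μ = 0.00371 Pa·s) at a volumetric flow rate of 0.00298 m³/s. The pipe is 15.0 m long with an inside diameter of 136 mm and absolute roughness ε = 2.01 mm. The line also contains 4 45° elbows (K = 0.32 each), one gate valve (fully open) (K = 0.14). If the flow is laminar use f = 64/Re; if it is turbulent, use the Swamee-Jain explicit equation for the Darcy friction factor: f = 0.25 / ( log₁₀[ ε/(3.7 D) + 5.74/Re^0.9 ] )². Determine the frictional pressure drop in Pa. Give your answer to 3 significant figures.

Cross-sectional area A = πD²/4 = π(0.136)²/4 = 0.01453 m²; mean velocity V = Q/A = 0.00298/0.01453 = 0.2051 m/s.
Reynolds number Re = ρVD/μ = 1900 · 0.2051 · 0.136 / 0.00371 = 1.429e+04.
Re > 4000 → turbulent. Relative roughness ε/D = 0.00201/0.136 = 0.0148. Swamee-Jain: f = 0.25/(log₁₀[0.0148/3.7 + 5.74/1.429e+04^0.9])² = 0.25/(log₁₀[0.00399 + 0.00105])² = 0.25/(-2.298)² = 0.04736.
Total minor-loss coefficient ΣK = 4·0.32 + 1·0.14 = 1.42.
ΔP = [f·L/D + ΣK]·(ρV²/2) = [0.04736·15/0.136 + 1.42]·(1900·0.2051²/2) = [5.224 + 1.42]·39.98 = 265.6 Pa.

ΔP ≈ 266 Pa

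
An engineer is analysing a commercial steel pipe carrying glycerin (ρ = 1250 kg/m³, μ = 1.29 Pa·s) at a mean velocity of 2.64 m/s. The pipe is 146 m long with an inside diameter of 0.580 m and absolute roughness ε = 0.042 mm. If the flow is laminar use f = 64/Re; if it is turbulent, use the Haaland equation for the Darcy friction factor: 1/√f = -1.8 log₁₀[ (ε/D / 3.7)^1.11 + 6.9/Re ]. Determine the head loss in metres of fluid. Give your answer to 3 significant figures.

h_f ≈ 3.86 m

Reynolds number Re = ρVD/μ = 1250 · 2.64 · 0.58 / 1.29 = 1484.
Re < 2300 → laminar flow, so f = 64/Re = 64/1484 = 0.04313 (the turbulent correlation is not needed).
Darcy-Weisbach: ΔP = f(L/D)(ρV²/2) = 0.04313·(146/0.58)·(1250·2.64²/2) = 0.04313·251.7·4356 = 4.73e+04 Pa.
Head loss h_f = ΔP/(ρg) = 4.73e+04/(1250·9.81) = 3.86 m.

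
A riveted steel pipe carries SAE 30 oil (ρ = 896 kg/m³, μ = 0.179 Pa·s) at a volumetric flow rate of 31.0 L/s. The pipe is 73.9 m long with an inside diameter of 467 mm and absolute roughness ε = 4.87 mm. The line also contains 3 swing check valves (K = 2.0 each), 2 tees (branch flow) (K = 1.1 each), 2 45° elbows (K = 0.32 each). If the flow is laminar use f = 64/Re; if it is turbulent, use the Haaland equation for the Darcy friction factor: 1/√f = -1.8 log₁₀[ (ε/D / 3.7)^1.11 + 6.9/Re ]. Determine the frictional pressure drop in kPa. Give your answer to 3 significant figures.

ΔP ≈ 0.481 kPa

Q = 31.0 L/s = 31.0/1000 = 0.031 m³/s.
Cross-sectional area A = πD²/4 = π(0.467)²/4 = 0.1713 m²; mean velocity V = Q/A = 0.031/0.1713 = 0.181 m/s.
Reynolds number Re = ρVD/μ = 896 · 0.181 · 0.467 / 0.179 = 423.1.
Re < 2300 → laminar flow, so f = 64/Re = 64/423.1 = 0.1513 (the turbulent correlation is not needed).
Total minor-loss coefficient ΣK = 3·2 + 2·1.1 + 2·0.32 = 8.84.
ΔP = [f·L/D + ΣK]·(ρV²/2) = [0.1513·73.9/0.467 + 8.84]·(896·0.181²/2) = [23.94 + 8.84]·14.67 = 481 Pa.
ΔP = 481 Pa = 0.481 kPa.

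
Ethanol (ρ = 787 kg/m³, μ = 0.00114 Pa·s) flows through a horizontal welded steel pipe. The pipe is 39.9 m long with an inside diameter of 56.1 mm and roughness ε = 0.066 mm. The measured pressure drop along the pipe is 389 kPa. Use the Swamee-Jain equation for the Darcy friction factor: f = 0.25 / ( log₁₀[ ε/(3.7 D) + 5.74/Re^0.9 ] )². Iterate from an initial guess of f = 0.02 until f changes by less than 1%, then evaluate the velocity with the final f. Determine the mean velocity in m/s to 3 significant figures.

V ≈ 8.06 m/s

Rearranging Darcy-Weisbach: V = √(2·ΔP·D/(f·L·ρ)). With ε/D = 6.6e-05/0.0561 = 0.00118, iterate starting from f = 0.02:
  f = 0.02 → V = √(2·3.89e+05·0.0561/(0.02·39.9·787)) = 8.336 m/s; Re = ρVD/μ = 3.229e+05; f → 0.02139
  f = 0.02139 → V = 8.061 m/s; Re = 3.122e+05; f → 0.02142
Converged (Δf/f < 1%). With the final f = 0.02142: V = √(2·3.89e+05·0.0561/(0.02142·39.9·787)) = 8.056 m/s.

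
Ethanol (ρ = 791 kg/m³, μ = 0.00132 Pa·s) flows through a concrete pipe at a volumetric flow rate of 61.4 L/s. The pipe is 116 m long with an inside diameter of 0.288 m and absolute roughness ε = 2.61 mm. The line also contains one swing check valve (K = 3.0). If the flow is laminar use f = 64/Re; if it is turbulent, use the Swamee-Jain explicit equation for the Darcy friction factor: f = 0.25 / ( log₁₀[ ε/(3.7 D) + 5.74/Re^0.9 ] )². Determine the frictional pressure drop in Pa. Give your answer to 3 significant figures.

ΔP ≈ 6330 Pa

Q = 61.4 L/s = 61.4/1000 = 0.0614 m³/s.
Cross-sectional area A = πD²/4 = π(0.288)²/4 = 0.06514 m²; mean velocity V = Q/A = 0.0614/0.06514 = 0.9425 m/s.
Reynolds number Re = ρVD/μ = 791 · 0.9425 · 0.288 / 0.00132 = 1.627e+05.
Re > 4000 → turbulent. Relative roughness ε/D = 0.00261/0.288 = 0.00906. Swamee-Jain: f = 0.25/(log₁₀[0.00906/3.7 + 5.74/1.627e+05^0.9])² = 0.25/(log₁₀[0.00245 + 0.000117])² = 0.25/(-2.591)² = 0.03725.
Total minor-loss coefficient ΣK = 1·3 = 3.
ΔP = [f·L/D + ΣK]·(ρV²/2) = [0.03725·116/0.288 + 3]·(791·0.9425²/2) = [15 + 3]·351.3 = 6325 Pa.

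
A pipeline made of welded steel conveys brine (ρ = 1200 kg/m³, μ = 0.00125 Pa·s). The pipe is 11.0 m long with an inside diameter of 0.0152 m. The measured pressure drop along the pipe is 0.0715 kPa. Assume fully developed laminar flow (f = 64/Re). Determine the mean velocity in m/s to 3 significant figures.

V ≈ 0.0375 m/s

For laminar flow, f = 64/Re with Re = ρVD/μ, so Darcy-Weisbach reduces to ΔP = 32μLV/D². Solving for V: V = ΔP·D²/(32μL) = 71.5·(0.0152)²/(32·0.00125·11) = 0.03754 m/s.
Check: Re = ρVD/μ = 1200·0.03754·0.0152/0.00125 = 547.8 < 2300, so the laminar assumption holds.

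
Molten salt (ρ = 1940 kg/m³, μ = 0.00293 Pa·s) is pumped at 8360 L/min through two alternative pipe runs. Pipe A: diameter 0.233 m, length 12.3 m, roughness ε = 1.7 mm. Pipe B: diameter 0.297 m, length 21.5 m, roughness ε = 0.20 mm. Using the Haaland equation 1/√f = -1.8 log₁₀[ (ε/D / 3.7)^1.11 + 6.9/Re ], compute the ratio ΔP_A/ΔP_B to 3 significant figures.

ΔP_A/ΔP_B ≈ 3.53

Pipe A: V = Q/A = 0.1393/0.04264 = 3.268 m/s; Re = 5.041e+05; ε/D = 0.0073; Haaland → f = 0.03437; ΔP_A = f(L/D)(ρV²/2) = 1.879e+04 Pa.
Pipe B: V = Q/A = 0.1393/0.06928 = 2.011 m/s; Re = 3.955e+05; ε/D = 0.000673; Haaland → f = 0.01877; ΔP_B = f(L/D)(ρV²/2) = 5330 Pa.
ΔP_A/ΔP_B = 1.879e+04/5330 = 3.53.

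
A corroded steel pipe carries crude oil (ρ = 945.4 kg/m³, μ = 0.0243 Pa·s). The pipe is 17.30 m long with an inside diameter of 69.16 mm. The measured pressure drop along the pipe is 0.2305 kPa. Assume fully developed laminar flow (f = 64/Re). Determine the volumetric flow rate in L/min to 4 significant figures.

Q ≈ 18.47 L/min

For laminar flow, f = 64/Re with Re = ρVD/μ, so Darcy-Weisbach reduces to ΔP = 32μLV/D². Solving for V: V = ΔP·D²/(32μL) = 230.5·(0.06916)²/(32·0.0243·17.3) = 0.08196 m/s.
Check: Re = ρVD/μ = 945.4·0.08196·0.06916/0.0243 = 220.5 < 2300, so the laminar assumption holds.
Q = V·A = 0.08196·(π/4·0.06916²) = 0.0003079 m³/s = 18.47 L/min.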